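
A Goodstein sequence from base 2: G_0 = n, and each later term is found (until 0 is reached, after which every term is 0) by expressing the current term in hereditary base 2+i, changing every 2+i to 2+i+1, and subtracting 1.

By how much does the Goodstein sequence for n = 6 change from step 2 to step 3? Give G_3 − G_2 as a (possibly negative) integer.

[0] 6 ≡ 2^2 + 2 (base 2). Lift 3: 30. −1: 29.
[1] 29 ≡ 3^3 + 2 (base 3). Lift 4: 258. −1: 257.
[2] 257 ≡ 4^4 + 1 (base 4). Lift 5: 3126. −1: 3125.

2868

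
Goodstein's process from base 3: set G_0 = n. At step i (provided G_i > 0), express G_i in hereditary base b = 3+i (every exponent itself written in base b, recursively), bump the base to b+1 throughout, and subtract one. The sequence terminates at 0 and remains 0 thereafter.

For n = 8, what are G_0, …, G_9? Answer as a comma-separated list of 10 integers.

8, 9, 10, 11, 11, 11, 11, 11, 11, 11

step 0: 8 = 2·3 + 2; sub 4 for 3: 2·4 + 2; = 10; G_1 = 10−1 = 9
step 1: 9 = 2·4 + 1; sub 5 for 4: 2·5 + 1; = 11; G_2 = 11−1 = 10
step 2: 10 = 2·5; sub 6 for 5: 2·6; = 12; G_3 = 12−1 = 11
step 3: 11 = 6 + 5; sub 7 for 6: 7 + 5; = 12; G_4 = 12−1 = 11
step 4: 11 = 7 + 4; sub 8 for 7: 8 + 4; = 12; G_5 = 12−1 = 11
step 5: 11 = 8 + 3; sub 9 for 8: 9 + 3; = 12; G_6 = 12−1 = 11
step 6: 11 = 9 + 2; sub 10 for 9: 10 + 2; = 12; G_7 = 12−1 = 11
step 7: 11 = 10 + 1; sub 11 for 10: 11 + 1; = 12; G_8 = 12−1 = 11
step 8: 11 = 11; sub 12 for 11: 12; = 12; G_9 = 12−1 = 11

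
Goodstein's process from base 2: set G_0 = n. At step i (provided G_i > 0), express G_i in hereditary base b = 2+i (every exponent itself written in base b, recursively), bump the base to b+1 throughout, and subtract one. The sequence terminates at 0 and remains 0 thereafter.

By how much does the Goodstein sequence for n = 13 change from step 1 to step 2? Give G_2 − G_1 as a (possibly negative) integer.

1171

i=0: 13 = 2^(2 + 1) + 2^2 + 1 (b=2); 2→3: 3^(3 + 1) + 3^3 + 1 = 109; 109−1 = 108
i=1: 108 = 3^(3 + 1) + 3^3 (b=3); 3→4: 4^(4 + 1) + 4^4 = 1280; 1280−1 = 1279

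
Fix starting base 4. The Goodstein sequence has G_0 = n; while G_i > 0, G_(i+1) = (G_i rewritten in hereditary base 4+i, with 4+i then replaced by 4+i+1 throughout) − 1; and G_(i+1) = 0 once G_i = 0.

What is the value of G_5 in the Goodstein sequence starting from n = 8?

G_0 = 8. HB_4(8) = 2·4. Bump = 10. G_1 = 9.
G_1 = 9. HB_5(9) = 5 + 4. Bump = 10. G_2 = 9.
G_2 = 9. HB_6(9) = 6 + 3. Bump = 10. G_3 = 9.
G_3 = 9. HB_7(9) = 7 + 2. Bump = 10. G_4 = 9.
G_4 = 9. HB_8(9) = 8 + 1. Bump = 10. G_5 = 9.
G_5 = 9. HB_9(9) = 9. Bump = 10. G_6 = 9.

9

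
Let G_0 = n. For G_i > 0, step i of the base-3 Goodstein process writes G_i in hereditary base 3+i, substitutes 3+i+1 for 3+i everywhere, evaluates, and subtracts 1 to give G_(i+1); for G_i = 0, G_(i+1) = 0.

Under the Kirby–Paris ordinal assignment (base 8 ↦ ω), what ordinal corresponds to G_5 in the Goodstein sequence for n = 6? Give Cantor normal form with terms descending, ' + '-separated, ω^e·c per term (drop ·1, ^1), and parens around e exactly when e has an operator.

7

[0] 6 ≡ 2·3 (base 3). Lift 4: 8. −1: 7.
[1] 7 ≡ 4 + 3 (base 4). Lift 5: 8. −1: 7.
[2] 7 ≡ 5 + 2 (base 5). Lift 6: 8. −1: 7.
[3] 7 ≡ 6 + 1 (base 6). Lift 7: 8. −1: 7.
[4] 7 ≡ 7 (base 7). Lift 8: 8. −1: 7.
[5] 7 ≡ 7 (base 8). Lift 9: 7. −1: 6.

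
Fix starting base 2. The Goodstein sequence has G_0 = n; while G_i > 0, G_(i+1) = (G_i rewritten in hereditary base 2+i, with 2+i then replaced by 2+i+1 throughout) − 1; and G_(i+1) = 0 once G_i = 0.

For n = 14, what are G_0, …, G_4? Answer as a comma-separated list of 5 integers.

step 0: 14 = 2^(2 + 1) + 2^2 + 2; sub 3 for 2: 3^(3 + 1) + 3^3 + 3; = 111; G_1 = 111−1 = 110
step 1: 110 = 3^(3 + 1) + 3^3 + 2; sub 4 for 3: 4^(4 + 1) + 4^4 + 2; = 1282; G_2 = 1282−1 = 1281
step 2: 1281 = 4^(4 + 1) + 4^4 + 1; sub 5 for 4: 5^(5 + 1) + 5^5 + 1; = 18751; G_3 = 18751−1 = 18750
step 3: 18750 = 5^(5 + 1) + 5^5; sub 6 for 5: 6^(6 + 1) + 6^6; = 326592; G_4 = 326592−1 = 326591

14, 110, 1281, 18750, 326591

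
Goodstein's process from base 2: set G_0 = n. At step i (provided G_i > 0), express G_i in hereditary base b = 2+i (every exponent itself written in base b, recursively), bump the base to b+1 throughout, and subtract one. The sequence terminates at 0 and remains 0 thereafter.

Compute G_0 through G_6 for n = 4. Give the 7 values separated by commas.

4, 26, 41, 60, 83, 109, 139

4 —HB2→ 2^2 —bump→ 3^3 = 27 —(−1)→ 26
26 —HB3→ 2·3^2 + 2·3 + 2 —bump→ 2·4^2 + 2·4 + 2 = 42 —(−1)→ 41
41 —HB4→ 2·4^2 + 2·4 + 1 —bump→ 2·5^2 + 2·5 + 1 = 61 —(−1)→ 60
60 —HB5→ 2·5^2 + 2·5 —bump→ 2·6^2 + 2·6 = 84 —(−1)→ 83
83 —HB6→ 2·6^2 + 6 + 5 —bump→ 2·7^2 + 7 + 5 = 110 —(−1)→ 109
109 —HB7→ 2·7^2 + 7 + 4 —bump→ 2·8^2 + 8 + 4 = 140 —(−1)→ 139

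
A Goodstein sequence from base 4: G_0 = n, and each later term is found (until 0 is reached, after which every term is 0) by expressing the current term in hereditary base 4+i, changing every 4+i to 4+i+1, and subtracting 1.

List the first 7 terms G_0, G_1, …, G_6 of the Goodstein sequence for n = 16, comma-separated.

16, 24, 27, 30, 33, 36, 39

step 0: 16 = 4^2; sub 5 for 4: 5^2; = 25; G_1 = 25−1 = 24
step 1: 24 = 4·5 + 4; sub 6 for 5: 4·6 + 4; = 28; G_2 = 28−1 = 27
step 2: 27 = 4·6 + 3; sub 7 for 6: 4·7 + 3; = 31; G_3 = 31−1 = 30
step 3: 30 = 4·7 + 2; sub 8 for 7: 4·8 + 2; = 34; G_4 = 34−1 = 33
step 4: 33 = 4·8 + 1; sub 9 for 8: 4·9 + 1; = 37; G_5 = 37−1 = 36
step 5: 36 = 4·9; sub 10 for 9: 4·10; = 40; G_6 = 40−1 = 39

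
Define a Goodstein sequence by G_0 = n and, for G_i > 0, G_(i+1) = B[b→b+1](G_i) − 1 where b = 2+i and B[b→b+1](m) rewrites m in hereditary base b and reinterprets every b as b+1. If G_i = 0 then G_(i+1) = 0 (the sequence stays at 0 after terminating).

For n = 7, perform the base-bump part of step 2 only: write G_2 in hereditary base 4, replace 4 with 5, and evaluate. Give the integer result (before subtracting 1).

3128

7 —HB2→ 2^2 + 2 + 1 —bump→ 3^3 + 3 + 1 = 31 —(−1)→ 30
30 —HB3→ 3^3 + 3 —bump→ 4^4 + 4 = 260 —(−1)→ 259
259 —HB4→ 4^4 + 3 —bump→ 5^5 + 3 = 3128 —(−1)→ 3127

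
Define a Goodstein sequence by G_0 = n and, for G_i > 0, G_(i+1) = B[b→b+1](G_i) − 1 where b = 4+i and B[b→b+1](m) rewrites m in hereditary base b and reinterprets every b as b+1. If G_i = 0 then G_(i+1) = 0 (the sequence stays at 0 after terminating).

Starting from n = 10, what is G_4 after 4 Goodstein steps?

13

[0] 10 ≡ 2·4 + 2 (base 4). Lift 5: 12. −1: 11.
[1] 11 ≡ 2·5 + 1 (base 5). Lift 6: 13. −1: 12.
[2] 12 ≡ 2·6 (base 6). Lift 7: 14. −1: 13.
[3] 13 ≡ 7 + 6 (base 7). Lift 8: 14. −1: 13.
[4] 13 ≡ 8 + 5 (base 8). Lift 9: 14. −1: 13.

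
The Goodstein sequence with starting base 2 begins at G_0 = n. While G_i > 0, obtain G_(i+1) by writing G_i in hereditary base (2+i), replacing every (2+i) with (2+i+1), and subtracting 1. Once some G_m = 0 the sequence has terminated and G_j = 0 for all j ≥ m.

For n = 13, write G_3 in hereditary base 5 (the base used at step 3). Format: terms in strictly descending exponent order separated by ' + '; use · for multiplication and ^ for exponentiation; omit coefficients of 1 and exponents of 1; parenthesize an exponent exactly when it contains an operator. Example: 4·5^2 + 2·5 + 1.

G_0 = 13. HB_2(13) = 2^(2 + 1) + 2^2 + 1. Bump = 109. G_1 = 108.
G_1 = 108. HB_3(108) = 3^(3 + 1) + 3^3. Bump = 1280. G_2 = 1279.
G_2 = 1279. HB_4(1279) = 4^(4 + 1) + 3·4^3 + 3·4^2 + 3·4 + 3. Bump = 16093. G_3 = 16092.
G_3 = 16092. HB_5(16092) = 5^(5 + 1) + 3·5^3 + 3·5^2 + 3·5 + 2. Bump = 280712. G_4 = 280711.

5^(5 + 1) + 3·5^3 + 3·5^2 + 3·5 + 2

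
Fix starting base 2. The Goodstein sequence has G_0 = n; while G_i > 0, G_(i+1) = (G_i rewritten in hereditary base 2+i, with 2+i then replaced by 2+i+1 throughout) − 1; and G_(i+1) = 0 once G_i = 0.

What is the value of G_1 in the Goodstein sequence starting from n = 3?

3

i=0: 3 = 2 + 1 (b=2); 2→3: 3 + 1 = 4; 4−1 = 3
i=1: 3 = 3 (b=3); 3→4: 4 = 4; 4−1 = 3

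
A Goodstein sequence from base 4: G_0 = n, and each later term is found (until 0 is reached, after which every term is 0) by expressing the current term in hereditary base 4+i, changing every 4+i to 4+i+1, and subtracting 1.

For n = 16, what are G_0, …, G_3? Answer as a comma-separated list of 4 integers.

base 4: 16 = 4^2; at 5: 5^2 = 25; next = 24
base 5: 24 = 4·5 + 4; at 6: 4·6 + 4 = 28; next = 27
base 6: 27 = 4·6 + 3; at 7: 4·7 + 3 = 31; next = 30

16, 24, 27, 30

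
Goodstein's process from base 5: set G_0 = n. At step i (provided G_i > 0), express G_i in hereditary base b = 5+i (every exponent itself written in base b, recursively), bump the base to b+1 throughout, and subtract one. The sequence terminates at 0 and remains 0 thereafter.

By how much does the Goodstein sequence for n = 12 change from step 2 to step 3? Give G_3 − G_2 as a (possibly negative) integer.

G_0 = 12. HB_5(12) = 2·5 + 2. Bump = 14. G_1 = 13.
G_1 = 13. HB_6(13) = 2·6 + 1. Bump = 15. G_2 = 14.
G_2 = 14. HB_7(14) = 2·7. Bump = 16. G_3 = 15.

1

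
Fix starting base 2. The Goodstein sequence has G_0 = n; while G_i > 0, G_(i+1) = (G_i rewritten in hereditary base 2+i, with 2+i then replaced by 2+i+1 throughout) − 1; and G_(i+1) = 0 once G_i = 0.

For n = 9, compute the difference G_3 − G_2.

G_0=9  [base 2] 2^(2 + 1) + 1  →[2↦3]→  3^(3 + 1) + 1 = 82  −1 ⇒ G_1=81
G_1=81  [base 3] 3^(3 + 1)  →[3↦4]→  4^(4 + 1) = 1024  −1 ⇒ G_2=1023
G_2=1023  [base 4] 3·4^4 + 3·4^3 + 3·4^2 + 3·4 + 3  →[4↦5]→  3·5^5 + 3·5^3 + 3·5^2 + 3·5 + 3 = 9843  −1 ⇒ G_3=9842

8819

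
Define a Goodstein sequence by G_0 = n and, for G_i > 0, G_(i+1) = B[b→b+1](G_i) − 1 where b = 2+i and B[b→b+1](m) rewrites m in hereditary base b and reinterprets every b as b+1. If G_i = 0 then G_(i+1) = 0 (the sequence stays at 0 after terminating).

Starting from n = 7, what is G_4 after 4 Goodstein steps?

step 0: 7 = 2^2 + 2 + 1; sub 3 for 2: 3^3 + 3 + 1; = 31; G_1 = 31−1 = 30
step 1: 30 = 3^3 + 3; sub 4 for 3: 4^4 + 4; = 260; G_2 = 260−1 = 259
step 2: 259 = 4^4 + 3; sub 5 for 4: 5^5 + 3; = 3128; G_3 = 3128−1 = 3127
step 3: 3127 = 5^5 + 2; sub 6 for 5: 6^6 + 2; = 46658; G_4 = 46658−1 = 46657

46657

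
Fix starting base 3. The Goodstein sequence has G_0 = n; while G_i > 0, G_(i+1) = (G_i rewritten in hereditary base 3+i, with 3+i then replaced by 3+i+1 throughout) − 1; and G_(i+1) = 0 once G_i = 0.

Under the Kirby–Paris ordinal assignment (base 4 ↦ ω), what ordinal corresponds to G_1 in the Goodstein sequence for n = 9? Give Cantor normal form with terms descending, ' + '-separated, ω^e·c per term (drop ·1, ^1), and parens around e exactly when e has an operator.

(0) 9|_3 = 3^2 ↦ 4^2|_4 = 16 ⇒ 15
(1) 15|_4 = 3·4 + 3 ↦ 3·5 + 3|_5 = 18 ⇒ 17

ω·3 + 3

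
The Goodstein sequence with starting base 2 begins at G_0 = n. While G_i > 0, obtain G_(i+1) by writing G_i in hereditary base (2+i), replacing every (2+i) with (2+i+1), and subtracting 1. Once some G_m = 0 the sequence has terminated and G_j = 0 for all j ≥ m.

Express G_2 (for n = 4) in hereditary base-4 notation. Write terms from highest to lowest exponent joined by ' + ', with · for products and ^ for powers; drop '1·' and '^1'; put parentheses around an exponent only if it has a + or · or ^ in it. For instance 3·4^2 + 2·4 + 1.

2·4^2 + 2·4 + 1

G_0 = 4. HB_2(4) = 2^2. Bump = 27. G_1 = 26.
G_1 = 26. HB_3(26) = 2·3^2 + 2·3 + 2. Bump = 42. G_2 = 41.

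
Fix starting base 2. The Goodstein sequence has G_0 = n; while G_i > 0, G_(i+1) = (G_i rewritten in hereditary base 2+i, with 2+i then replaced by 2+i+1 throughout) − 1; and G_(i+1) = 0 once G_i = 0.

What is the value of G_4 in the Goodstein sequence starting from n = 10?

279935

(0) 10|_2 = 2^(2 + 1) + 2 ↦ 3^(3 + 1) + 3|_3 = 84 ⇒ 83
(1) 83|_3 = 3^(3 + 1) + 2 ↦ 4^(4 + 1) + 2|_4 = 1026 ⇒ 1025
(2) 1025|_4 = 4^(4 + 1) + 1 ↦ 5^(5 + 1) + 1|_5 = 15626 ⇒ 15625
(3) 15625|_5 = 5^(5 + 1) ↦ 6^(6 + 1)|_6 = 279936 ⇒ 279935
(4) 279935|_6 = 5·6^6 + 5·6^5 + 5·6^4 + 5·6^3 + 5·6^2 + 5·6 + 5 ↦ 5·7^7 + 5·7^5 + 5·7^4 + 5·7^3 + 5·7^2 + 5·7 + 5|_7 = 4215755 ⇒ 4215754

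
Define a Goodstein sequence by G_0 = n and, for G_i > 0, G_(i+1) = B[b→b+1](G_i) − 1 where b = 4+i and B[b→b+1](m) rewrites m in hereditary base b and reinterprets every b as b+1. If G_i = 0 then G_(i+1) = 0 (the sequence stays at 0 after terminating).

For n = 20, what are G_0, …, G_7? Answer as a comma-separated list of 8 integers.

base 4: 20 = 4^2 + 4; at 5: 5^2 + 5 = 30; next = 29
base 5: 29 = 5^2 + 4; at 6: 6^2 + 4 = 40; next = 39
base 6: 39 = 6^2 + 3; at 7: 7^2 + 3 = 52; next = 51
base 7: 51 = 7^2 + 2; at 8: 8^2 + 2 = 66; next = 65
base 8: 65 = 8^2 + 1; at 9: 9^2 + 1 = 82; next = 81
base 9: 81 = 9^2; at 10: 10^2 = 100; next = 99
base 10: 99 = 9·10 + 9; at 11: 9·11 + 9 = 108; next = 107

20, 29, 39, 51, 65, 81, 99, 107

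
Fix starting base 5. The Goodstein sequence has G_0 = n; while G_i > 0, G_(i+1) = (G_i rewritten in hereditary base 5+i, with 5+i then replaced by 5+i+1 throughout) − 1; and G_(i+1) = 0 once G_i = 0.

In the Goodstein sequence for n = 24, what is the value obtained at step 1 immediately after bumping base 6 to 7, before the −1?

31

base 5: 24 = 4·5 + 4; at 6: 4·6 + 4 = 28; next = 27
base 6: 27 = 4·6 + 3; at 7: 4·7 + 3 = 31; next = 30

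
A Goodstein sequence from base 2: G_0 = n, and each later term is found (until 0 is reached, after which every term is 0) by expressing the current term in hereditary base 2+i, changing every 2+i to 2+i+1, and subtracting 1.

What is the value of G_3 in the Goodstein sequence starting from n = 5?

467

[0] 5 ≡ 2^2 + 1 (base 2). Lift 3: 28. −1: 27.
[1] 27 ≡ 3^3 (base 3). Lift 4: 256. −1: 255.
[2] 255 ≡ 3·4^3 + 3·4^2 + 3·4 + 3 (base 4). Lift 5: 468. −1: 467.
[3] 467 ≡ 3·5^3 + 3·5^2 + 3·5 + 2 (base 5). Lift 6: 776. −1: 775.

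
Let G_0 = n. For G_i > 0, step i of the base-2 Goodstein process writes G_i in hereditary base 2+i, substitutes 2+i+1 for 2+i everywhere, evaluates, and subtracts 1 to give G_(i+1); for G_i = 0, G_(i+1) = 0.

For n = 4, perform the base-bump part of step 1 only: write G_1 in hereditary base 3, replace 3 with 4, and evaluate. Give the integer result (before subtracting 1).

[0] 4 ≡ 2^2 (base 2). Lift 3: 27. −1: 26.
[1] 26 ≡ 2·3^2 + 2·3 + 2 (base 3). Lift 4: 42. −1: 41.

42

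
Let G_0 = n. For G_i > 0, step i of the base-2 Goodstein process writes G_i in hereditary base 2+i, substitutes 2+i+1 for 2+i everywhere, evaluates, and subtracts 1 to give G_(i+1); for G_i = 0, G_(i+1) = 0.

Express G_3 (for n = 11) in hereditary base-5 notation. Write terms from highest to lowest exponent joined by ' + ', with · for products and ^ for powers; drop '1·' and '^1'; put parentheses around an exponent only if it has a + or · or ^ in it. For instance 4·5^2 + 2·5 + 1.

5^(5 + 1) + 2

(0) 11|_2 = 2^(2 + 1) + 2 + 1 ↦ 3^(3 + 1) + 3 + 1|_3 = 85 ⇒ 84
(1) 84|_3 = 3^(3 + 1) + 3 ↦ 4^(4 + 1) + 4|_4 = 1028 ⇒ 1027
(2) 1027|_4 = 4^(4 + 1) + 3 ↦ 5^(5 + 1) + 3|_5 = 15628 ⇒ 15627
(3) 15627|_5 = 5^(5 + 1) + 2 ↦ 6^(6 + 1) + 2|_6 = 279938 ⇒ 279937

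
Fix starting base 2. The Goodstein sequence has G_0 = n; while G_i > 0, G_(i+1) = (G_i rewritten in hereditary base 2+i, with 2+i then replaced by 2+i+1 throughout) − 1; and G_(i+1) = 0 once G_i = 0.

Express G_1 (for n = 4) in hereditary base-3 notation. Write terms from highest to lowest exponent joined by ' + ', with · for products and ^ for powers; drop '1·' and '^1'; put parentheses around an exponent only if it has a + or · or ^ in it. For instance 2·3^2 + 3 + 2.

2·3^2 + 2·3 + 2

G_0 = 4. HB_2(4) = 2^2. Bump = 27. G_1 = 26.
G_1 = 26. HB_3(26) = 2·3^2 + 2·3 + 2. Bump = 42. G_2 = 41.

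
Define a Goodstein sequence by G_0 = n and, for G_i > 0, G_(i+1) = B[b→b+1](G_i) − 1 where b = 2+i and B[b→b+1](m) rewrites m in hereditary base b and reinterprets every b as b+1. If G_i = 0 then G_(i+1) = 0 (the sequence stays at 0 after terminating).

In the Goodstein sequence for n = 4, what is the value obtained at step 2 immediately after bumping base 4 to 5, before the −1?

61

i=0: 4 = 2^2 (b=2); 2→3: 3^3 = 27; 27−1 = 26
i=1: 26 = 2·3^2 + 2·3 + 2 (b=3); 3→4: 2·4^2 + 2·4 + 2 = 42; 42−1 = 41
i=2: 41 = 2·4^2 + 2·4 + 1 (b=4); 4→5: 2·5^2 + 2·5 + 1 = 61; 61−1 = 60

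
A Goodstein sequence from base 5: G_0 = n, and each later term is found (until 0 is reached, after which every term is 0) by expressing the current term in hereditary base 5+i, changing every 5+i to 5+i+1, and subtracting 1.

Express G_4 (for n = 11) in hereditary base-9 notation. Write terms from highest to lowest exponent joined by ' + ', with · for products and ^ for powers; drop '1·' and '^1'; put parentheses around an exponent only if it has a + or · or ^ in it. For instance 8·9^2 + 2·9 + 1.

step 0: 11 = 2·5 + 1; sub 6 for 5: 2·6 + 1; = 13; G_1 = 13−1 = 12
step 1: 12 = 2·6; sub 7 for 6: 2·7; = 14; G_2 = 14−1 = 13
step 2: 13 = 7 + 6; sub 8 for 7: 8 + 6; = 14; G_3 = 14−1 = 13
step 3: 13 = 8 + 5; sub 9 for 8: 9 + 5; = 14; G_4 = 14−1 = 13
step 4: 13 = 9 + 4; sub 10 for 9: 10 + 4; = 14; G_5 = 14−1 = 13

9 + 4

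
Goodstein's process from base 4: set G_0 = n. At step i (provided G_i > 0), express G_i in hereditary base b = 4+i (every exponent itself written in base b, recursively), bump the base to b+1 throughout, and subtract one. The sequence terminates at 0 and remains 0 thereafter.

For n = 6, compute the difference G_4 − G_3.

[0] 6 ≡ 4 + 2 (base 4). Lift 5: 7. −1: 6.
[1] 6 ≡ 5 + 1 (base 5). Lift 6: 7. −1: 6.
[2] 6 ≡ 6 (base 6). Lift 7: 7. −1: 6.
[3] 6 ≡ 6 (base 7). Lift 8: 6. −1: 5.

-1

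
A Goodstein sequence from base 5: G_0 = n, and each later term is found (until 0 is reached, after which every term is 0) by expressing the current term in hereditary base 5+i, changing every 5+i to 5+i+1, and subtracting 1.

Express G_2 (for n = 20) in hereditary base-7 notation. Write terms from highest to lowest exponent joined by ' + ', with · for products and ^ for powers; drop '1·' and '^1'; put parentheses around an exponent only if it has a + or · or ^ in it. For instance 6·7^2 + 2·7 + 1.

3·7 + 4

G_0 = 20. HB_5(20) = 4·5. Bump = 24. G_1 = 23.
G_1 = 23. HB_6(23) = 3·6 + 5. Bump = 26. G_2 = 25.
G_2 = 25. HB_7(25) = 3·7 + 4. Bump = 28. G_3 = 27.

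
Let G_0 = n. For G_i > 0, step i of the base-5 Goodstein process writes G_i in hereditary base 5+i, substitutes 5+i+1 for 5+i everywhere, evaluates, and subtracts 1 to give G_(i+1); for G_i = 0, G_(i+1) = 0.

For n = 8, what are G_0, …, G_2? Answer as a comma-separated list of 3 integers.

G_0 = 8. HB_5(8) = 5 + 3. Bump = 9. G_1 = 8.
G_1 = 8. HB_6(8) = 6 + 2. Bump = 9. G_2 = 8.

8, 8, 8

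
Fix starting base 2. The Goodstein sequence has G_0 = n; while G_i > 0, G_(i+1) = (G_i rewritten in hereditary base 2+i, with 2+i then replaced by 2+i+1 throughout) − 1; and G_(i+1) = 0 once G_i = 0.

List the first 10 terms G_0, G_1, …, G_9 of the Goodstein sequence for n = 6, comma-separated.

step 0: 6 = 2^2 + 2; sub 3 for 2: 3^3 + 3; = 30; G_1 = 30−1 = 29
step 1: 29 = 3^3 + 2; sub 4 for 3: 4^4 + 2; = 258; G_2 = 258−1 = 257
step 2: 257 = 4^4 + 1; sub 5 for 4: 5^5 + 1; = 3126; G_3 = 3126−1 = 3125
step 3: 3125 = 5^5; sub 6 for 5: 6^6; = 46656; G_4 = 46656−1 = 46655
step 4: 46655 = 5·6^5 + 5·6^4 + 5·6^3 + 5·6^2 + 5·6 + 5; sub 7 for 6: 5·7^5 + 5·7^4 + 5·7^3 + 5·7^2 + 5·7 + 5; = 98040; G_5 = 98040−1 = 98039
step 5: 98039 = 5·7^5 + 5·7^4 + 5·7^3 + 5·7^2 + 5·7 + 4; sub 8 for 7: 5·8^5 + 5·8^4 + 5·8^3 + 5·8^2 + 5·8 + 4; = 187244; G_6 = 187244−1 = 187243
step 6: 187243 = 5·8^5 + 5·8^4 + 5·8^3 + 5·8^2 + 5·8 + 3; sub 9 for 8: 5·9^5 + 5·9^4 + 5·9^3 + 5·9^2 + 5·9 + 3; = 332148; G_7 = 332148−1 = 332147
step 7: 332147 = 5·9^5 + 5·9^4 + 5·9^3 + 5·9^2 + 5·9 + 2; sub 10 for 9: 5·10^5 + 5·10^4 + 5·10^3 + 5·10^2 + 5·10 + 2; = 555552; G_8 = 555552−1 = 555551
step 8: 555551 = 5·10^5 + 5·10^4 + 5·10^3 + 5·10^2 + 5·10 + 1; sub 11 for 10: 5·11^5 + 5·11^4 + 5·11^3 + 5·11^2 + 5·11 + 1; = 885776; G_9 = 885776−1 = 885775

6, 29, 257, 3125, 46655, 98039, 187243, 332147, 555551, 885775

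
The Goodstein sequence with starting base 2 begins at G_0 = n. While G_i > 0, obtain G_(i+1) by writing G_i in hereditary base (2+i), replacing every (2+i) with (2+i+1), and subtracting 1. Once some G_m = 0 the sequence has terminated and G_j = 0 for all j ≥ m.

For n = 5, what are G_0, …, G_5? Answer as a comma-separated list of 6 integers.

5, 27, 255, 467, 775, 1197

G_0 = 5. HB_2(5) = 2^2 + 1. Bump = 28. G_1 = 27.
G_1 = 27. HB_3(27) = 3^3. Bump = 256. G_2 = 255.
G_2 = 255. HB_4(255) = 3·4^3 + 3·4^2 + 3·4 + 3. Bump = 468. G_3 = 467.
G_3 = 467. HB_5(467) = 3·5^3 + 3·5^2 + 3·5 + 2. Bump = 776. G_4 = 775.
G_4 = 775. HB_6(775) = 3·6^3 + 3·6^2 + 3·6 + 1. Bump = 1198. G_5 = 1197.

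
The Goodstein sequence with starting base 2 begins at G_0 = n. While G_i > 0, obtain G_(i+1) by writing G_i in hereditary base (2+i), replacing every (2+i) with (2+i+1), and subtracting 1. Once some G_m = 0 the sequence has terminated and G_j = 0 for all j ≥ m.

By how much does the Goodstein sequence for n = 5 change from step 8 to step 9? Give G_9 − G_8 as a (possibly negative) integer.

1057

base 2: 5 = 2^2 + 1; at 3: 3^3 + 1 = 28; next = 27
base 3: 27 = 3^3; at 4: 4^4 = 256; next = 255
base 4: 255 = 3·4^3 + 3·4^2 + 3·4 + 3; at 5: 3·5^3 + 3·5^2 + 3·5 + 3 = 468; next = 467
base 5: 467 = 3·5^3 + 3·5^2 + 3·5 + 2; at 6: 3·6^3 + 3·6^2 + 3·6 + 2 = 776; next = 775
base 6: 775 = 3·6^3 + 3·6^2 + 3·6 + 1; at 7: 3·7^3 + 3·7^2 + 3·7 + 1 = 1198; next = 1197
base 7: 1197 = 3·7^3 + 3·7^2 + 3·7; at 8: 3·8^3 + 3·8^2 + 3·8 = 1752; next = 1751
base 8: 1751 = 3·8^3 + 3·8^2 + 2·8 + 7; at 9: 3·9^3 + 3·9^2 + 2·9 + 7 = 2455; next = 2454
base 9: 2454 = 3·9^3 + 3·9^2 + 2·9 + 6; at 10: 3·10^3 + 3·10^2 + 2·10 + 6 = 3326; next = 3325
base 10: 3325 = 3·10^3 + 3·10^2 + 2·10 + 5; at 11: 3·11^3 + 3·11^2 + 2·11 + 5 = 4383; next = 4382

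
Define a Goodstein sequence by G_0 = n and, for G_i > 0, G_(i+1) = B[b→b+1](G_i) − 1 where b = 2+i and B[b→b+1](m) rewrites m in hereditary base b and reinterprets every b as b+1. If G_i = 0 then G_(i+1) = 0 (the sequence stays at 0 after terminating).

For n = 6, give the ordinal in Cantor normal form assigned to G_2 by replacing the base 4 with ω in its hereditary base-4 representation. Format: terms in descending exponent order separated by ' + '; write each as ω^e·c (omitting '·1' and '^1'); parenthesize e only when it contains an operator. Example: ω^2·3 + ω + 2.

[0] 6 ≡ 2^2 + 2 (base 2). Lift 3: 30. −1: 29.
[1] 29 ≡ 3^3 + 2 (base 3). Lift 4: 258. −1: 257.

ω^ω + 1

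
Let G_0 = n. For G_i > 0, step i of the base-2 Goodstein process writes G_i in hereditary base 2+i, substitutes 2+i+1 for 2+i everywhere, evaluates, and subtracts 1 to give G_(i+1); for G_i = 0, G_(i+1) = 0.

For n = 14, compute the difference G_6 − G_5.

step 0: 14 = 2^(2 + 1) + 2^2 + 2; sub 3 for 2: 3^(3 + 1) + 3^3 + 3; = 111; G_1 = 111−1 = 110
step 1: 110 = 3^(3 + 1) + 3^3 + 2; sub 4 for 3: 4^(4 + 1) + 4^4 + 2; = 1282; G_2 = 1282−1 = 1281
step 2: 1281 = 4^(4 + 1) + 4^4 + 1; sub 5 for 4: 5^(5 + 1) + 5^5 + 1; = 18751; G_3 = 18751−1 = 18750
step 3: 18750 = 5^(5 + 1) + 5^5; sub 6 for 5: 6^(6 + 1) + 6^6; = 326592; G_4 = 326592−1 = 326591
step 4: 326591 = 6^(6 + 1) + 5·6^5 + 5·6^4 + 5·6^3 + 5·6^2 + 5·6 + 5; sub 7 for 6: 7^(7 + 1) + 5·7^5 + 5·7^4 + 5·7^3 + 5·7^2 + 5·7 + 5; = 5862841; G_5 = 5862841−1 = 5862840
step 5: 5862840 = 7^(7 + 1) + 5·7^5 + 5·7^4 + 5·7^3 + 5·7^2 + 5·7 + 4; sub 8 for 7: 8^(8 + 1) + 5·8^5 + 5·8^4 + 5·8^3 + 5·8^2 + 5·8 + 4; = 134404972; G_6 = 134404972−1 = 134404971

128542131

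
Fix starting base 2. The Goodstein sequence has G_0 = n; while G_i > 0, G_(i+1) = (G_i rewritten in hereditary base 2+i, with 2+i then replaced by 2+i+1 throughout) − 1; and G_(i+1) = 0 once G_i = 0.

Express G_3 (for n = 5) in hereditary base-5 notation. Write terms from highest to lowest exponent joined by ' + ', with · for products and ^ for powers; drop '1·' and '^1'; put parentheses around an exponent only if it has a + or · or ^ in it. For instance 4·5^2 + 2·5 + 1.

3·5^3 + 3·5^2 + 3·5 + 2

5 —HB2→ 2^2 + 1 —bump→ 3^3 + 1 = 28 —(−1)→ 27
27 —HB3→ 3^3 —bump→ 4^4 = 256 —(−1)→ 255
255 —HB4→ 3·4^3 + 3·4^2 + 3·4 + 3 —bump→ 3·5^3 + 3·5^2 + 3·5 + 3 = 468 —(−1)→ 467
467 —HB5→ 3·5^3 + 3·5^2 + 3·5 + 2 —bump→ 3·6^3 + 3·6^2 + 3·6 + 2 = 776 —(−1)→ 775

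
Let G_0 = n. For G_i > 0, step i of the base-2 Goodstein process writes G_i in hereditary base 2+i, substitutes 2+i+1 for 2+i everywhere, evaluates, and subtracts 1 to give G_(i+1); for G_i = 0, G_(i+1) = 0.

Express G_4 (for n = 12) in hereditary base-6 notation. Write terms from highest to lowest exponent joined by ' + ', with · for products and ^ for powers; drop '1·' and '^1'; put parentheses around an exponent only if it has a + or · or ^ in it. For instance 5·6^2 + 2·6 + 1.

6^(6 + 1) + 2·6^2 + 6 + 5

12 —HB2→ 2^(2 + 1) + 2^2 —bump→ 3^(3 + 1) + 3^3 = 108 —(−1)→ 107
107 —HB3→ 3^(3 + 1) + 2·3^2 + 2·3 + 2 —bump→ 4^(4 + 1) + 2·4^2 + 2·4 + 2 = 1066 —(−1)→ 1065
1065 —HB4→ 4^(4 + 1) + 2·4^2 + 2·4 + 1 —bump→ 5^(5 + 1) + 2·5^2 + 2·5 + 1 = 15686 —(−1)→ 15685
15685 —HB5→ 5^(5 + 1) + 2·5^2 + 2·5 —bump→ 6^(6 + 1) + 2·6^2 + 2·6 = 280020 —(−1)→ 280019
280019 —HB6→ 6^(6 + 1) + 2·6^2 + 6 + 5 —bump→ 7^(7 + 1) + 2·7^2 + 7 + 5 = 5764911 —(−1)→ 5764910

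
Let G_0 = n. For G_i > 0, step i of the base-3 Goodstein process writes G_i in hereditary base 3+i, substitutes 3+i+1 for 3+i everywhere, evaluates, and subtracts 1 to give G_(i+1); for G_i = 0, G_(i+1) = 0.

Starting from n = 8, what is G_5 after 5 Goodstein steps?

11

(0) 8|_3 = 2·3 + 2 ↦ 2·4 + 2|_4 = 10 ⇒ 9
(1) 9|_4 = 2·4 + 1 ↦ 2·5 + 1|_5 = 11 ⇒ 10
(2) 10|_5 = 2·5 ↦ 2·6|_6 = 12 ⇒ 11
(3) 11|_6 = 6 + 5 ↦ 7 + 5|_7 = 12 ⇒ 11
(4) 11|_7 = 7 + 4 ↦ 8 + 4|_8 = 12 ⇒ 11
(5) 11|_8 = 8 + 3 ↦ 9 + 3|_9 = 12 ⇒ 11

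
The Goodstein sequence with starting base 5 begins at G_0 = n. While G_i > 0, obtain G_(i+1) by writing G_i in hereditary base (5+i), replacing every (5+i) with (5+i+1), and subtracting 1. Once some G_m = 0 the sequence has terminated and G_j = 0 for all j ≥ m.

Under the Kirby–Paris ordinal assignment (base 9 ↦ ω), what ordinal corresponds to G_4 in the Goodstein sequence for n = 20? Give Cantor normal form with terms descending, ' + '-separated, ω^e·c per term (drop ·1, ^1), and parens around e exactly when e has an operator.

ω·3 + 2

base 5: 20 = 4·5; at 6: 4·6 = 24; next = 23
base 6: 23 = 3·6 + 5; at 7: 3·7 + 5 = 26; next = 25
base 7: 25 = 3·7 + 4; at 8: 3·8 + 4 = 28; next = 27
base 8: 27 = 3·8 + 3; at 9: 3·9 + 3 = 30; next = 29
base 9: 29 = 3·9 + 2; at 10: 3·10 + 2 = 32; next = 31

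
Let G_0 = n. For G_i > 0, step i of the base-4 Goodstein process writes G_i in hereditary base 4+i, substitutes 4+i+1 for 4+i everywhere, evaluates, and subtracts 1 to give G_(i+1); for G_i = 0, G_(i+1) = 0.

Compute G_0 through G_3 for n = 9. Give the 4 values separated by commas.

step 0: 9 = 2·4 + 1; sub 5 for 4: 2·5 + 1; = 11; G_1 = 11−1 = 10
step 1: 10 = 2·5; sub 6 for 5: 2·6; = 12; G_2 = 12−1 = 11
step 2: 11 = 6 + 5; sub 7 for 6: 7 + 5; = 12; G_3 = 12−1 = 11

9, 10, 11, 11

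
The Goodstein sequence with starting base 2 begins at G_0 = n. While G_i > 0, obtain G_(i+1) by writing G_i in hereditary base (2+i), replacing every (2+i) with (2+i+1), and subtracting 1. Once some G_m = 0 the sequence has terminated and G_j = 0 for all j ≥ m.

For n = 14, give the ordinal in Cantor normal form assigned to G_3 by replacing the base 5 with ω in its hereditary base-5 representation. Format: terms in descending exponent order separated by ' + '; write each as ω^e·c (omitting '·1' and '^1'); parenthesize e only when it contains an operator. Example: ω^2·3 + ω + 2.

ω^(ω + 1) + ω^ω

i=0: 14 = 2^(2 + 1) + 2^2 + 2 (b=2); 2→3: 3^(3 + 1) + 3^3 + 3 = 111; 111−1 = 110
i=1: 110 = 3^(3 + 1) + 3^3 + 2 (b=3); 3→4: 4^(4 + 1) + 4^4 + 2 = 1282; 1282−1 = 1281
i=2: 1281 = 4^(4 + 1) + 4^4 + 1 (b=4); 4→5: 5^(5 + 1) + 5^5 + 1 = 18751; 18751−1 = 18750
i=3: 18750 = 5^(5 + 1) + 5^5 (b=5); 5→6: 6^(6 + 1) + 6^6 = 326592; 326592−1 = 326591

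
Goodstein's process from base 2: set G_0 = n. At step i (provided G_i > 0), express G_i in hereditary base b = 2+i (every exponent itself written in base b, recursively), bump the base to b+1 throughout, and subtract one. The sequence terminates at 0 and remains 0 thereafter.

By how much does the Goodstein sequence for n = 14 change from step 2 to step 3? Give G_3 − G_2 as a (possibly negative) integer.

17469

G_0=14  [base 2] 2^(2 + 1) + 2^2 + 2  →[2↦3]→  3^(3 + 1) + 3^3 + 3 = 111  −1 ⇒ G_1=110
G_1=110  [base 3] 3^(3 + 1) + 3^3 + 2  →[3↦4]→  4^(4 + 1) + 4^4 + 2 = 1282  −1 ⇒ G_2=1281
G_2=1281  [base 4] 4^(4 + 1) + 4^4 + 1  →[4↦5]→  5^(5 + 1) + 5^5 + 1 = 18751  −1 ⇒ G_3=18750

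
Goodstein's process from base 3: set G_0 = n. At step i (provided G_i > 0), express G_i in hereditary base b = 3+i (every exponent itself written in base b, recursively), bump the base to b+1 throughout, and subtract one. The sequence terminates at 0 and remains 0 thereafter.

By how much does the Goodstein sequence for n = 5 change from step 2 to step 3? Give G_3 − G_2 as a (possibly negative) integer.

0

[0] 5 ≡ 3 + 2 (base 3). Lift 4: 6. −1: 5.
[1] 5 ≡ 4 + 1 (base 4). Lift 5: 6. −1: 5.
[2] 5 ≡ 5 (base 5). Lift 6: 6. −1: 5.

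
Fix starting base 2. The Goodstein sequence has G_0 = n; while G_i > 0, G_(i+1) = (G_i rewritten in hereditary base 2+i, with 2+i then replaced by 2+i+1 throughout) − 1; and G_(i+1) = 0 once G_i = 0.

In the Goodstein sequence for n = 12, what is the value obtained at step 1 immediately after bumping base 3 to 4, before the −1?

i=0: 12 = 2^(2 + 1) + 2^2 (b=2); 2→3: 3^(3 + 1) + 3^3 = 108; 108−1 = 107
i=1: 107 = 3^(3 + 1) + 2·3^2 + 2·3 + 2 (b=3); 3→4: 4^(4 + 1) + 2·4^2 + 2·4 + 2 = 1066; 1066−1 = 1065

1066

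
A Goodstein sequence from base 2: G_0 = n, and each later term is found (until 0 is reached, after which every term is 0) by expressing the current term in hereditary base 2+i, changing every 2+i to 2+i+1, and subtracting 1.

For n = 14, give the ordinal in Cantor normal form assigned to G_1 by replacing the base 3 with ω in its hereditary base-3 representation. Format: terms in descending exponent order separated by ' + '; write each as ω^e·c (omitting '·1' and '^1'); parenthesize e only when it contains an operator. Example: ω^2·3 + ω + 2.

ω^(ω + 1) + ω^ω + 2

i=0: 14 = 2^(2 + 1) + 2^2 + 2 (b=2); 2→3: 3^(3 + 1) + 3^3 + 3 = 111; 111−1 = 110
i=1: 110 = 3^(3 + 1) + 3^3 + 2 (b=3); 3→4: 4^(4 + 1) + 4^4 + 2 = 1282; 1282−1 = 1281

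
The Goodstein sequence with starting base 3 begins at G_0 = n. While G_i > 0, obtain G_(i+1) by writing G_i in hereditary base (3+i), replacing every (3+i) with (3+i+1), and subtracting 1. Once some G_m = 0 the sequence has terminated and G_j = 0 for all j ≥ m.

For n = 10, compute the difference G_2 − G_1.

G_0 = 10. HB_3(10) = 3^2 + 1. Bump = 17. G_1 = 16.
G_1 = 16. HB_4(16) = 4^2. Bump = 25. G_2 = 24.

8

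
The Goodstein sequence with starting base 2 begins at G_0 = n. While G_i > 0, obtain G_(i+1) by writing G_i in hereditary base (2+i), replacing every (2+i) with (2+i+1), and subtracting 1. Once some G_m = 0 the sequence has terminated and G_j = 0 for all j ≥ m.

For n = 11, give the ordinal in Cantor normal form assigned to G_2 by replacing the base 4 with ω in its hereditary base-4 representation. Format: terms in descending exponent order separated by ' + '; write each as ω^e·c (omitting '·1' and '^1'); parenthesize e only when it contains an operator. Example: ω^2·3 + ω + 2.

[0] 11 ≡ 2^(2 + 1) + 2 + 1 (base 2). Lift 3: 85. −1: 84.
[1] 84 ≡ 3^(3 + 1) + 3 (base 3). Lift 4: 1028. −1: 1027.
[2] 1027 ≡ 4^(4 + 1) + 3 (base 4). Lift 5: 15628. −1: 15627.

ω^(ω + 1) + 3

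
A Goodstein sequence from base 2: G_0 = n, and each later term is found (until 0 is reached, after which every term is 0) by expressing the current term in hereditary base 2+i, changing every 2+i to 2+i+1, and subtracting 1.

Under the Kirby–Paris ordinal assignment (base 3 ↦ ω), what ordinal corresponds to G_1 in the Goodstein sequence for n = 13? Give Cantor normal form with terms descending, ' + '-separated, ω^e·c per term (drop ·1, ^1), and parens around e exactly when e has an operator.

ω^(ω + 1) + ω^ω

step 0: 13 = 2^(2 + 1) + 2^2 + 1; sub 3 for 2: 3^(3 + 1) + 3^3 + 1; = 109; G_1 = 109−1 = 108
step 1: 108 = 3^(3 + 1) + 3^3; sub 4 for 3: 4^(4 + 1) + 4^4; = 1280; G_2 = 1280−1 = 1279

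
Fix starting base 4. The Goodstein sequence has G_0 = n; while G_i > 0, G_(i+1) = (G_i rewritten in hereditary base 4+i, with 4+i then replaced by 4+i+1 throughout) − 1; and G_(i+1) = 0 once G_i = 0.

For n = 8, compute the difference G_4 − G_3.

0

(0) 8|_4 = 2·4 ↦ 2·5|_5 = 10 ⇒ 9
(1) 9|_5 = 5 + 4 ↦ 6 + 4|_6 = 10 ⇒ 9
(2) 9|_6 = 6 + 3 ↦ 7 + 3|_7 = 10 ⇒ 9
(3) 9|_7 = 7 + 2 ↦ 8 + 2|_8 = 10 ⇒ 9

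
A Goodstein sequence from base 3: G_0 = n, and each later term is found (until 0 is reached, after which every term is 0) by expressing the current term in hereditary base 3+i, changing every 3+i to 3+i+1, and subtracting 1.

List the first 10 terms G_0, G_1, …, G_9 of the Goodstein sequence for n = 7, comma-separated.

7, 8, 9, 9, 9, 9, 9, 9, 8, 7

G_0 = 7. HB_3(7) = 2·3 + 1. Bump = 9. G_1 = 8.
G_1 = 8. HB_4(8) = 2·4. Bump = 10. G_2 = 9.
G_2 = 9. HB_5(9) = 5 + 4. Bump = 10. G_3 = 9.
G_3 = 9. HB_6(9) = 6 + 3. Bump = 10. G_4 = 9.
G_4 = 9. HB_7(9) = 7 + 2. Bump = 10. G_5 = 9.
G_5 = 9. HB_8(9) = 8 + 1. Bump = 10. G_6 = 9.
G_6 = 9. HB_9(9) = 9. Bump = 10. G_7 = 9.
G_7 = 9. HB_10(9) = 9. Bump = 9. G_8 = 8.
G_8 = 8. HB_11(8) = 8. Bump = 8. G_9 = 7.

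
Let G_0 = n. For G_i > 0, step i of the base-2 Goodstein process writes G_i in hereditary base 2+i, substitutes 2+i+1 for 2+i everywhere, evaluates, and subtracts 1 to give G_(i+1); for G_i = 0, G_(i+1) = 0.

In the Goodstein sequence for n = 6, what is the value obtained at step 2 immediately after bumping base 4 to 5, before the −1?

3126

i=0: 6 = 2^2 + 2 (b=2); 2→3: 3^3 + 3 = 30; 30−1 = 29
i=1: 29 = 3^3 + 2 (b=3); 3→4: 4^4 + 2 = 258; 258−1 = 257
i=2: 257 = 4^4 + 1 (b=4); 4→5: 5^5 + 1 = 3126; 3126−1 = 3125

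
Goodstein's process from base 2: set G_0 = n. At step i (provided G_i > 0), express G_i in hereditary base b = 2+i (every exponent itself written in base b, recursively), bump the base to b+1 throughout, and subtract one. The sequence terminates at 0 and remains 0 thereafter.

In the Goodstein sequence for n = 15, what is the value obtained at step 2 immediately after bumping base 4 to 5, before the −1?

G_0 = 15. HB_2(15) = 2^(2 + 1) + 2^2 + 2 + 1. Bump = 112. G_1 = 111.
G_1 = 111. HB_3(111) = 3^(3 + 1) + 3^3 + 3. Bump = 1284. G_2 = 1283.
G_2 = 1283. HB_4(1283) = 4^(4 + 1) + 4^4 + 3. Bump = 18753. G_3 = 18752.

18753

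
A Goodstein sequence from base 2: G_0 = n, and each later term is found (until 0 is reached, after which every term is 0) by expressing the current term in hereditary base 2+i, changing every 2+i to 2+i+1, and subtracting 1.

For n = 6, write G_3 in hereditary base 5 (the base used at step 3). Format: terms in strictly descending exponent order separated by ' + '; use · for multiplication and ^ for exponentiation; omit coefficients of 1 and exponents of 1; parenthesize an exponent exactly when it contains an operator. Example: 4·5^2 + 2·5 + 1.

5^5

step 0: 6 = 2^2 + 2; sub 3 for 2: 3^3 + 3; = 30; G_1 = 30−1 = 29
step 1: 29 = 3^3 + 2; sub 4 for 3: 4^4 + 2; = 258; G_2 = 258−1 = 257
step 2: 257 = 4^4 + 1; sub 5 for 4: 5^5 + 1; = 3126; G_3 = 3126−1 = 3125
step 3: 3125 = 5^5; sub 6 for 5: 6^6; = 46656; G_4 = 46656−1 = 46655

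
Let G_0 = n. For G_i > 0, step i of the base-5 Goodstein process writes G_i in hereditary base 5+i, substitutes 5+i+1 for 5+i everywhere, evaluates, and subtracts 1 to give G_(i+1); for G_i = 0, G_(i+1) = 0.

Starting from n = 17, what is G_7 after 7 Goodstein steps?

27

G_0 = 17. HB_5(17) = 3·5 + 2. Bump = 20. G_1 = 19.
G_1 = 19. HB_6(19) = 3·6 + 1. Bump = 22. G_2 = 21.
G_2 = 21. HB_7(21) = 3·7. Bump = 24. G_3 = 23.
G_3 = 23. HB_8(23) = 2·8 + 7. Bump = 25. G_4 = 24.
G_4 = 24. HB_9(24) = 2·9 + 6. Bump = 26. G_5 = 25.
G_5 = 25. HB_10(25) = 2·10 + 5. Bump = 27. G_6 = 26.
G_6 = 26. HB_11(26) = 2·11 + 4. Bump = 28. G_7 = 27.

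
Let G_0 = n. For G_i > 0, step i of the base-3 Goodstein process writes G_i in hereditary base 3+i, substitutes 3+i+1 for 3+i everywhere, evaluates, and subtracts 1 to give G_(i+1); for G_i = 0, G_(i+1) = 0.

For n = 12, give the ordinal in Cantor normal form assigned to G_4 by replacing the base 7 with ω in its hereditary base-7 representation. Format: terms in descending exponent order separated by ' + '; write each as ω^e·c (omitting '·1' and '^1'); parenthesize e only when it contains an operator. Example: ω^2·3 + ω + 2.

ω^2

step 0: 12 = 3^2 + 3; sub 4 for 3: 4^2 + 4; = 20; G_1 = 20−1 = 19
step 1: 19 = 4^2 + 3; sub 5 for 4: 5^2 + 3; = 28; G_2 = 28−1 = 27
step 2: 27 = 5^2 + 2; sub 6 for 5: 6^2 + 2; = 38; G_3 = 38−1 = 37
step 3: 37 = 6^2 + 1; sub 7 for 6: 7^2 + 1; = 50; G_4 = 50−1 = 49
step 4: 49 = 7^2; sub 8 for 7: 8^2; = 64; G_5 = 64−1 = 63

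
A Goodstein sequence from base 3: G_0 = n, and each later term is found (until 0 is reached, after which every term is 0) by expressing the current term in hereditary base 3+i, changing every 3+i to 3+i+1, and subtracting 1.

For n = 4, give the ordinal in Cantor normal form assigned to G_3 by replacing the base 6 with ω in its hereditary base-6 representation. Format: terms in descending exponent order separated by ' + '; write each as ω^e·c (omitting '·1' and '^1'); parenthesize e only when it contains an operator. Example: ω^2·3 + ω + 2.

step 0: 4 = 3 + 1; sub 4 for 3: 4 + 1; = 5; G_1 = 5−1 = 4
step 1: 4 = 4; sub 5 for 4: 5; = 5; G_2 = 5−1 = 4
step 2: 4 = 4; sub 6 for 5: 4; = 4; G_3 = 4−1 = 3

3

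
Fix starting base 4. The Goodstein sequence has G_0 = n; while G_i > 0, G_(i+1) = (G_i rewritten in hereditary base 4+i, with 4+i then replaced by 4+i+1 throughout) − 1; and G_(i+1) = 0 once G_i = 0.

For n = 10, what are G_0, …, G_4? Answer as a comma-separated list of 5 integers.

10, 11, 12, 13, 13

G_0 = 10. HB_4(10) = 2·4 + 2. Bump = 12. G_1 = 11.
G_1 = 11. HB_5(11) = 2·5 + 1. Bump = 13. G_2 = 12.
G_2 = 12. HB_6(12) = 2·6. Bump = 14. G_3 = 13.
G_3 = 13. HB_7(13) = 7 + 6. Bump = 14. G_4 = 13.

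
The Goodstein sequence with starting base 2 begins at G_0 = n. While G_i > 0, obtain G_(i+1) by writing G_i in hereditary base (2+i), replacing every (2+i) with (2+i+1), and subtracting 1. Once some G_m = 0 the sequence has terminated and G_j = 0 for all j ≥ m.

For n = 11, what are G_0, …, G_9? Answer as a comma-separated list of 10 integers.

11, 84, 1027, 15627, 279937, 5764801, 134217727, 2749609302, 70077777775, 1997331745490

G_0 = 11. HB_2(11) = 2^(2 + 1) + 2 + 1. Bump = 85. G_1 = 84.
G_1 = 84. HB_3(84) = 3^(3 + 1) + 3. Bump = 1028. G_2 = 1027.
G_2 = 1027. HB_4(1027) = 4^(4 + 1) + 3. Bump = 15628. G_3 = 15627.
G_3 = 15627. HB_5(15627) = 5^(5 + 1) + 2. Bump = 279938. G_4 = 279937.
G_4 = 279937. HB_6(279937) = 6^(6 + 1) + 1. Bump = 5764802. G_5 = 5764801.
G_5 = 5764801. HB_7(5764801) = 7^(7 + 1). Bump = 134217728. G_6 = 134217727.
G_6 = 134217727. HB_8(134217727) = 7·8^8 + 7·8^7 + 7·8^6 + 7·8^5 + 7·8^4 + 7·8^3 + 7·8^2 + 7·8 + 7. Bump = 2749609303. G_7 = 2749609302.
G_7 = 2749609302. HB_9(2749609302) = 7·9^9 + 7·9^7 + 7·9^6 + 7·9^5 + 7·9^4 + 7·9^3 + 7·9^2 + 7·9 + 6. Bump = 70077777776. G_8 = 70077777775.
G_8 = 70077777775. HB_10(70077777775) = 7·10^10 + 7·10^7 + 7·10^6 + 7·10^5 + 7·10^4 + 7·10^3 + 7·10^2 + 7·10 + 5. Bump = 1997331745491. G_9 = 1997331745490.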